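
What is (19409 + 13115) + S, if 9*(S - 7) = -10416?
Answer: 94121/3 ≈ 31374.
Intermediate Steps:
S = -3451/3 (S = 7 + (⅑)*(-10416) = 7 - 3472/3 = -3451/3 ≈ -1150.3)
(19409 + 13115) + S = (19409 + 13115) - 3451/3 = 32524 - 3451/3 = 94121/3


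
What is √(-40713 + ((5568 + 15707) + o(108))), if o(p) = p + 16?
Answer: 3*I*√2146 ≈ 138.97*I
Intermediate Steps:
o(p) = 16 + p
√(-40713 + ((5568 + 15707) + o(108))) = √(-40713 + ((5568 + 15707) + (16 + 108))) = √(-40713 + (21275 + 124)) = √(-40713 + 21399) = √(-19314) = 3*I*√2146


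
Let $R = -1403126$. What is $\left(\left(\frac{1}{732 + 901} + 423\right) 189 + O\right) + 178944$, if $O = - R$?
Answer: $\frac{2714073950}{1633} \approx 1.662 \cdot 10^{6}$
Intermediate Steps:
$O = 1403126$ ($O = \left(-1\right) \left(-1403126\right) = 1403126$)
$\left(\left(\frac{1}{732 + 901} + 423\right) 189 + O\right) + 178944 = \left(\left(\frac{1}{732 + 901} + 423\right) 189 + 1403126\right) + 178944 = \left(\left(\frac{1}{1633} + 423\right) 189 + 1403126\right) + 178944 = \left(\frac{690760}{1633} \cdot 189 + 1403126\right) + 178944 = \left(\frac{130553640}{1633} + 1403126\right) + 178944 = \frac{2421858398}{1633} + 178944 = \frac{2714073950}{1633}$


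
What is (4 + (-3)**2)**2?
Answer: 169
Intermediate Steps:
(4 + (-3)**2)**2 = (4 + 9)**2 = 13**2 = 169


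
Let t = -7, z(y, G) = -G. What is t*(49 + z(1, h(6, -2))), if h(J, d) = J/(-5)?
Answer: -1757/5 ≈ -351.40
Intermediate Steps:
h(J, d) = -J/5 (h(J, d) = J*(-1/5) = -J/5)
t*(49 + z(1, h(6, -2))) = -7*(49 - (-1)*6/5) = -7*(49 - 1*(-6/5)) = -7*(49 + 6/5) = -7*251/5 = -1757/5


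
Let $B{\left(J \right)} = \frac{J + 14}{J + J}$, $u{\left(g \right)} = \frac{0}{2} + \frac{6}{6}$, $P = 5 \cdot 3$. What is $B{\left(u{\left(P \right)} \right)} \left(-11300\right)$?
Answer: $-84750$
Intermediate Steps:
$P = 15$
$u{\left(g \right)} = 1$ ($u{\left(g \right)} = 0 \cdot \frac{1}{2} + 6 \cdot \frac{1}{6} = 0 + 1 = 1$)
$B{\left(J \right)} = \frac{14 + J}{2 J}$
$B{\left(u{\left(P \right)} \right)} \left(-11300\right) = \frac{14 + 1}{2 \cdot 1} \left(-11300\right) = \frac{1}{2} \cdot 1 \cdot 15 \left(-11300\right) = \frac{15}{2} \left(-11300\right) = -84750$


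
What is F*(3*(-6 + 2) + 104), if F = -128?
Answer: -11776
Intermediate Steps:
F*(3*(-6 + 2) + 104) = -128*(3*(-6 + 2) + 104) = -128*(3*(-4) + 104) = -128*(-12 + 104) = -128*92 = -11776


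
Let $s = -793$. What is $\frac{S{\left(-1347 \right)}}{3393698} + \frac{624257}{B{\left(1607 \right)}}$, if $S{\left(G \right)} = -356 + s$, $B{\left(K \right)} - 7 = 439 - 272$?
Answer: $\frac{529634883115}{147625863} \approx 3587.7$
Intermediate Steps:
$B{\left(K \right)} = 174$ ($B{\left(K \right)} = 7 + \left(439 - 272\right) = 7 + 167 = 174$)
$S{\left(G \right)} = -1149$ ($S{\left(G \right)} = -356 - 793 = -1149$)
$\frac{S{\left(-1347 \right)}}{3393698} + \frac{624257}{B{\left(1607 \right)}} = - \frac{1149}{3393698} + \frac{624257}{174} = \frac{529634883115}{147625863}$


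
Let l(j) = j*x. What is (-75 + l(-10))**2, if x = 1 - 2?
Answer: 4225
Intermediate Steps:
x = -1
l(j) = -j (l(j) = j*(-1) = -j)
(-75 + l(-10))**2 = (-75 - 1*(-10))**2 = (-75 + 10)**2 = (-65)**2 = 4225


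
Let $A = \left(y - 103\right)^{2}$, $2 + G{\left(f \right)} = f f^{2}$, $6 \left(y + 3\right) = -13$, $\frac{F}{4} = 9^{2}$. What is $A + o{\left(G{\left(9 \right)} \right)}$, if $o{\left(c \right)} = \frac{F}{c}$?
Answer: $\frac{306224791}{26172} \approx 11700.0$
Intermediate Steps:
$F = 324$ ($F = 4 \cdot 9^{2} = 4 \cdot 81 = 324$)
$y = - \frac{31}{6}$ ($y = -3 + \frac{1}{6} \left(-13\right) = -3 - \frac{13}{6} = - \frac{31}{6} \approx -5.1667$)
$G{\left(f \right)} = -2 + f^{3}$ ($G{\left(f \right)} = -2 + f f^{2} = -2 + f^{3}$)
$A = \frac{421201}{36}$ ($A = \left(- \frac{31}{6} - 103\right)^{2} = \left(- \frac{649}{6}\right)^{2} = \frac{421201}{36} \approx 11700.0$)
$o{\left(c \right)} = \frac{324}{c}$
$A + o{\left(G{\left(9 \right)} \right)} = \frac{421201}{36} + \frac{324}{-2 + 9^{3}} = \frac{421201}{36} + \frac{324}{-2 + 729} = \frac{421201}{36} + \frac{324}{727} = \frac{306224791}{26172}$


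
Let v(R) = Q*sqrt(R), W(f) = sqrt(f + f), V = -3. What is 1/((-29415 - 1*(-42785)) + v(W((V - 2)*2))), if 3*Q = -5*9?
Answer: 1/(5*(2674 - 3*sqrt(2)*5**(1/4)*sqrt(I))) ≈ 7.492e-5 + 1.259e-7*I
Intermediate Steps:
Q = -15 (Q = (-5*9)/3 = (1/3)*(-45) = -15)
W(f) = sqrt(2)*sqrt(f) (W(f) = sqrt(2*f) = sqrt(2)*sqrt(f))
v(R) = -15*sqrt(R)
1/((-29415 - 1*(-42785)) + v(W((V - 2)*2))) = 1/((-29415 - 1*(-42785)) - 15*2**(1/4)*(2**(1/4)*(-3 - 2)**(1/4))) = 1/((-29415 + 42785) - 15*(-10)**(1/4)*2**(1/4)) = 1/(13370 - 15*(-10)**(1/4)*2**(1/4)) = 1/(13370 - 15*2**(1/4)*(10**(1/4)*sqrt(I))) = 1/(13370 - 15*sqrt(2)*5**(1/4)*sqrt(I))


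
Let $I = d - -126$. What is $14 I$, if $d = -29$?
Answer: $1358$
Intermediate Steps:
$I = 97$ ($I = -29 - -126 = -29 + 126 = 97$)
$14 I = 14 \cdot 97 = 1358$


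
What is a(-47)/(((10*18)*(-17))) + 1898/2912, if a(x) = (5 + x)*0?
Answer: 73/112 ≈ 0.65179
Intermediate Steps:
a(x) = 0
a(-47)/(((10*18)*(-17))) + 1898/2912 = 0/(((10*18)*(-17))) + 1898/2912 = 0/((180*(-17))) + 1898*(1/2912) = 0/(-3060) + 73/112 = 0*(-1/3060) + 73/112 = 0 + 73/112 = 73/112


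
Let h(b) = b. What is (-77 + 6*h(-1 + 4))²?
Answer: 3481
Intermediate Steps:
(-77 + 6*h(-1 + 4))² = (-77 + 6*(-1 + 4))² = (-77 + 6*3)² = (-77 + 18)² = (-59)² = 3481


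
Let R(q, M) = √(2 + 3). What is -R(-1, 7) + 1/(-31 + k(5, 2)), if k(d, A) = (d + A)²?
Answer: 1/18 - √5 ≈ -2.1805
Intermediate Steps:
k(d, A) = (A + d)²
R(q, M) = √5
-R(-1, 7) + 1/(-31 + k(5, 2)) = -√5 + 1/(-31 + (2 + 5)²) = -√5 + 1/(-31 + 7²) = -√5 + 1/(-31 + 49) = -√5 + 1/18 = 1/18 - √5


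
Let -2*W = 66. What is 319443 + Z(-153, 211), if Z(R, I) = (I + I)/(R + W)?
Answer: 29707988/93 ≈ 3.1944e+5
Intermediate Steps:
W = -33 (W = -½*66 = -33)
Z(R, I) = 2*I/(-33 + R) (Z(R, I) = (I + I)/(R - 33) = (2*I)/(-33 + R) = 2*I/(-33 + R))
319443 + Z(-153, 211) = 319443 + 2*211/(-33 - 153) = 319443 + 2*211/(-186) = 319443 + 2*211*(-1/186) = 319443 - 211/93 = 29707988/93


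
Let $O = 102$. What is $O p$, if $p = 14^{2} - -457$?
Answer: $66606$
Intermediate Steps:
$p = 653$ ($p = 196 + 457 = 653$)
$O p = 102 \cdot 653 = 66606$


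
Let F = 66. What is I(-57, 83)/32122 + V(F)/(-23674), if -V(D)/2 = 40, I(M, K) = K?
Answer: 2267351/380228114 ≈ 0.0059631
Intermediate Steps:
V(D) = -80 (V(D) = -2*40 = -80)
I(-57, 83)/32122 + V(F)/(-23674) = 83/32122 - 80/(-23674) = 83*(1/32122) - 80*(-1/23674) = 83/32122 + 40/11837 = 2267351/380228114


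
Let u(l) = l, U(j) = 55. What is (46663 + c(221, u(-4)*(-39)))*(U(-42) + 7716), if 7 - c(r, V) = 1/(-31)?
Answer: 11242857441/31 ≈ 3.6267e+8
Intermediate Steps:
c(r, V) = 218/31 (c(r, V) = 7 - 1/(-31) = 7 - 1*(-1/31) = 7 + 1/31 = 218/31)
(46663 + c(221, u(-4)*(-39)))*(U(-42) + 7716) = (46663 + 218/31)*(55 + 7716) = (1446771/31)*7771 = 11242857441/31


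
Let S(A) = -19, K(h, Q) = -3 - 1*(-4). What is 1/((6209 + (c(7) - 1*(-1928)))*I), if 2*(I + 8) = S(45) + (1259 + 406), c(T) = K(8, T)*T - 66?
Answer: 1/6583570 ≈ 1.5189e-7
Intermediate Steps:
K(h, Q) = 1 (K(h, Q) = -3 + 4 = 1)
c(T) = -66 + T (c(T) = 1*T - 66 = T - 66 = -66 + T)
I = 815 (I = -8 + (-19 + (1259 + 406))/2 = -8 + (-19 + 1665)/2 = -8 + (½)*1646 = -8 + 823 = 815)
1/((6209 + (c(7) - 1*(-1928)))*I) = 1/((6209 + ((-66 + 7) - 1*(-1928)))*815) = (1/815)/(6209 + (-59 + 1928)) = (1/815)/(6209 + 1869) = (1/815)/8078 = (1/8078)*(1/815) = 1/6583570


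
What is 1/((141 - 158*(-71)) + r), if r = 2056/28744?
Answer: 3593/40813144 ≈ 8.8035e-5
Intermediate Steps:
r = 257/3593 (r = 2056*(1/28744) = 257/3593 ≈ 0.071528)
1/((141 - 158*(-71)) + r) = 1/((141 - 158*(-71)) + 257/3593) = 1/((141 + 11218) + 257/3593) = 1/(11359 + 257/3593) = 1/(40813144/3593) = 3593/40813144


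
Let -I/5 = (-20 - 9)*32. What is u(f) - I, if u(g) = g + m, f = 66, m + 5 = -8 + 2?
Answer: -4585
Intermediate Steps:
m = -11 (m = -5 + (-8 + 2) = -5 - 6 = -11)
u(g) = -11 + g (u(g) = g - 11 = -11 + g)
I = 4640 (I = -5*(-20 - 9)*32 = -(-145)*32 = -5*(-928) = 4640)
u(f) - I = (-11 + 66) - 1*4640 = 55 - 4640 = -4585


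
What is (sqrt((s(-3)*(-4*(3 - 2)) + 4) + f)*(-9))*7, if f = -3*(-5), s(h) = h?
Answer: -63*sqrt(31) ≈ -350.77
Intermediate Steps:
f = 15
(sqrt((s(-3)*(-4*(3 - 2)) + 4) + f)*(-9))*7 = (sqrt((-(-12)*(3 - 2) + 4) + 15)*(-9))*7 = (sqrt((-(-12) + 4) + 15)*(-9))*7 = (sqrt((-3*(-4) + 4) + 15)*(-9))*7 = (sqrt((12 + 4) + 15)*(-9))*7 = (sqrt(16 + 15)*(-9))*7 = (sqrt(31)*(-9))*7 = -9*sqrt(31)*7 = -63*sqrt(31)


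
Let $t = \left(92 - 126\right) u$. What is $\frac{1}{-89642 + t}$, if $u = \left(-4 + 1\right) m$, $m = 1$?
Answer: $- \frac{1}{89540} \approx -1.1168 \cdot 10^{-5}$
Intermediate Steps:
$u = -3$ ($u = \left(-4 + 1\right) 1 = \left(-3\right) 1 = -3$)
$t = 102$ ($t = \left(92 - 126\right) \left(-3\right) = \left(-34\right) \left(-3\right) = 102$)
$\frac{1}{-89642 + t} = \frac{1}{-89642 + 102} = \frac{1}{-89540} = - \frac{1}{89540}$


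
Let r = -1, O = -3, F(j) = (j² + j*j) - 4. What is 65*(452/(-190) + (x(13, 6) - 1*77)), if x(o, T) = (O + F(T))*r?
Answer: -178308/19 ≈ -9384.6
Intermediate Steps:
F(j) = -4 + 2*j² (F(j) = (j² + j²) - 4 = 2*j² - 4 = -4 + 2*j²)
x(o, T) = 7 - 2*T² (x(o, T) = (-3 + (-4 + 2*T²))*(-1) = (-7 + 2*T²)*(-1) = 7 - 2*T²)
65*(452/(-190) + (x(13, 6) - 1*77)) = 65*(452/(-190) + ((7 - 2*6²) - 1*77)) = 65*(452*(-1/190) + ((7 - 2*36) - 77)) = 65*(-226/95 + ((7 - 72) - 77)) = 65*(-226/95 + (-65 - 77)) = 65*(-226/95 - 142) = 65*(-13716/95) = -178308/19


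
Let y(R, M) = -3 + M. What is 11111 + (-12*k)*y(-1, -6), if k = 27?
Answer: 14027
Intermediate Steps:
11111 + (-12*k)*y(-1, -6) = 11111 + (-12*27)*(-3 - 6) = 11111 - 324*(-9) = 11111 + 2916 = 14027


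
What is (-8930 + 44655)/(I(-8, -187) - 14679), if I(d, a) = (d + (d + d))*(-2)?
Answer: -35725/14631 ≈ -2.4417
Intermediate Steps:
I(d, a) = -6*d (I(d, a) = (d + 2*d)*(-2) = (3*d)*(-2) = -6*d)
(-8930 + 44655)/(I(-8, -187) - 14679) = (-8930 + 44655)/(-6*(-8) - 14679) = 35725/(48 - 14679) = 35725/(-14631) = 35725*(-1/14631) = -35725/14631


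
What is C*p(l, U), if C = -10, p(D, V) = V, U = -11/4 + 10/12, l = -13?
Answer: 115/6 ≈ 19.167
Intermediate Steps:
U = -23/12 (U = -11*¼ + 10*(1/12) = -11/4 + ⅚ = -23/12 ≈ -1.9167)
C*p(l, U) = -10*(-23/12) = 115/6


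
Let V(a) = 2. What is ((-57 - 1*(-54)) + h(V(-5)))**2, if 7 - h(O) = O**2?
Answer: 0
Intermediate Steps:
h(O) = 7 - O**2
((-57 - 1*(-54)) + h(V(-5)))**2 = ((-57 - 1*(-54)) + (7 - 1*2**2))**2 = ((-57 + 54) + (7 - 1*4))**2 = (-3 + (7 - 4))**2 = (-3 + 3)**2 = 0**2 = 0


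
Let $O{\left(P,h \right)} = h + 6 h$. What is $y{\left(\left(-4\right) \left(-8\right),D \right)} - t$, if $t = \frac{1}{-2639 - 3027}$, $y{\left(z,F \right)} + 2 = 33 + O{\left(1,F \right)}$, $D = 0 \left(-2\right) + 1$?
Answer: $\frac{215309}{5666} \approx 38.0$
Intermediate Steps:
$D = 1$ ($D = 0 + 1 = 1$)
$O{\left(P,h \right)} = 7 h$
$y{\left(z,F \right)} = 31 + 7 F$ ($y{\left(z,F \right)} = -2 + \left(33 + 7 F\right) = 31 + 7 F$)
$t = - \frac{1}{5666}$ ($t = \frac{1}{-5666} = - \frac{1}{5666} \approx -0.00017649$)
$y{\left(\left(-4\right) \left(-8\right),D \right)} - t = \left(31 + 7 \cdot 1\right) - - \frac{1}{5666} = \left(31 + 7\right) + \frac{1}{5666} = 38 + \frac{1}{5666} = \frac{215309}{5666}$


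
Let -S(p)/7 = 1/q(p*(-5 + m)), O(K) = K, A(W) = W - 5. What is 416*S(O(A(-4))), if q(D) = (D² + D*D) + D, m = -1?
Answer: -1456/2943 ≈ -0.49473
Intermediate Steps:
A(W) = -5 + W
q(D) = D + 2*D² (q(D) = (D² + D²) + D = 2*D² + D = D + 2*D²)
S(p) = 7/(6*p*(1 - 12*p)) (S(p) = -7*1/(p*(1 + 2*(p*(-5 - 1)))*(-5 - 1)) = -7*(-1/(6*p*(1 + 2*(p*(-6))))) = -7*(-1/(6*p*(1 + 2*(-6*p)))) = -7*(-1/(6*p*(1 - 12*p))) = -(-7)/(6*p*(1 - 12*p)) = 7/(6*p*(1 - 12*p)))
416*S(O(A(-4))) = 416*(-7/(6*(-5 - 4)*(-1 + 12*(-5 - 4)))) = 416*(-7/6/(-9*(-1 + 12*(-9)))) = 416*(-7/6*(-⅑)/(-1 - 108)) = 416*(-7/6*(-⅑)/(-109)) = 416*(-7/6*(-⅑)*(-1/109)) = 416*(-7/5886) = -1456/2943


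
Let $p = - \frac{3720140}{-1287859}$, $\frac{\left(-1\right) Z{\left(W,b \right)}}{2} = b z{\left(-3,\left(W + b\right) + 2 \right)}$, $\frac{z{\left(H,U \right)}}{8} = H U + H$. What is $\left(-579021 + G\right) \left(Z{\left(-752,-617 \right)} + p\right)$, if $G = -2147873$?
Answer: $- \frac{142073704764013730536}{1287859} \approx -1.1032 \cdot 10^{14}$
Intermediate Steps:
$z{\left(H,U \right)} = 8 H + 8 H U$ ($z{\left(H,U \right)} = 8 \left(H U + H\right) = 8 \left(H + H U\right) = 8 H + 8 H U$)
$Z{\left(W,b \right)} = - 2 b \left(-72 - 24 W - 24 b\right)$ ($Z{\left(W,b \right)} = - 2 b 8 \left(-3\right) \left(1 + \left(\left(W + b\right) + 2\right)\right) = - 2 b 8 \left(-3\right) \left(1 + \left(2 + W + b\right)\right) = - 2 b 8 \left(-3\right) \left(3 + W + b\right) = - 2 b \left(-72 - 24 W - 24 b\right)$)
$p = \frac{3720140}{1287859}$ ($p = \left(-3720140\right) \left(- \frac{1}{1287859}\right) = \frac{3720140}{1287859} \approx 2.8886$)
$\left(-579021 + G\right) \left(Z{\left(-752,-617 \right)} + p\right) = \left(-579021 - 2147873\right) \left(48 \left(-617\right) \left(3 - 752 - 617\right) + \frac{3720140}{1287859}\right) = - 2726894 \left(48 \left(-617\right) \left(-1366\right) + \frac{3720140}{1287859}\right) = - 2726894 \left(40455456 + \frac{3720140}{1287859}\right) = \left(-2726894\right) \frac{52100926828844}{1287859} = - \frac{142073704764013730536}{1287859}$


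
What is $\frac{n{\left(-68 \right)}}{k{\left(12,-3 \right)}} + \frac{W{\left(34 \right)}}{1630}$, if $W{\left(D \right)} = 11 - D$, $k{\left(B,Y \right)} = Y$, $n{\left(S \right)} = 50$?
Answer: $- \frac{81569}{4890} \approx -16.681$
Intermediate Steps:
$\frac{n{\left(-68 \right)}}{k{\left(12,-3 \right)}} + \frac{W{\left(34 \right)}}{1630} = \frac{50}{-3} + \frac{11 - 34}{1630} = 50 \left(- \frac{1}{3}\right) + \left(11 - 34\right) \frac{1}{1630} = - \frac{50}{3} - \frac{23}{1630} = - \frac{81569}{4890}$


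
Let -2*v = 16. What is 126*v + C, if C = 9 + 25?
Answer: -974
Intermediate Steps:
v = -8 (v = -1/2*16 = -8)
C = 34
126*v + C = 126*(-8) + 34 = -1008 + 34 = -974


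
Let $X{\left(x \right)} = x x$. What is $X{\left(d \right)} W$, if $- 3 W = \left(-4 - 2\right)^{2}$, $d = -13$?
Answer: $-2028$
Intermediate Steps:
$X{\left(x \right)} = x^{2}$
$W = -12$ ($W = - \frac{\left(-4 - 2\right)^{2}}{3} = - \frac{\left(-6\right)^{2}}{3} = \left(- \frac{1}{3}\right) 36 = -12$)
$X{\left(d \right)} W = \left(-13\right)^{2} \left(-12\right) = 169 \left(-12\right) = -2028$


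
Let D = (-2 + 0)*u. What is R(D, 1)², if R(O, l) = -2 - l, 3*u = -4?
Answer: 9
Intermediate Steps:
u = -4/3 (u = (⅓)*(-4) = -4/3 ≈ -1.3333)
D = 8/3 (D = (-2 + 0)*(-4/3) = -2*(-4/3) = 8/3 ≈ 2.6667)
R(D, 1)² = (-2 - 1*1)² = (-2 - 1)² = (-3)² = 9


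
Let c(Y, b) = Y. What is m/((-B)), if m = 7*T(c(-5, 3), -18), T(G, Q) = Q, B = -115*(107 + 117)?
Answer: -9/1840 ≈ -0.0048913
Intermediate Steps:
B = -25760 (B = -115*224 = -25760)
m = -126 (m = 7*(-18) = -126)
m/((-B)) = -126/((-1*(-25760))) = -126/25760 = -126*1/25760 = -9/1840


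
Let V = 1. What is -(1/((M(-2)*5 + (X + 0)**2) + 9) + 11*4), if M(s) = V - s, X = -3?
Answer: -1453/33 ≈ -44.030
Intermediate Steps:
M(s) = 1 - s
-(1/((M(-2)*5 + (X + 0)**2) + 9) + 11*4) = -(1/(((1 - 1*(-2))*5 + (-3 + 0)**2) + 9) + 11*4) = -(1/(((1 + 2)*5 + (-3)**2) + 9) + 44) = -(1/((3*5 + 9) + 9) + 44) = -(1/((15 + 9) + 9) + 44) = -(1/(24 + 9) + 44) = -(1/33 + 44) = -1*1453/33 = -1453/33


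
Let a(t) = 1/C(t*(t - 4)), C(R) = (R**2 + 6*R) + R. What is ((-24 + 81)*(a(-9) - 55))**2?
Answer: 229851099827281/23386896 ≈ 9.8282e+6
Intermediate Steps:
C(R) = R**2 + 7*R
a(t) = 1/(t*(-4 + t)*(7 + t*(-4 + t))) (a(t) = 1/((t*(t - 4))*(7 + t*(t - 4))) = 1/((t*(-4 + t))*(7 + t*(-4 + t))) = 1/(t*(-4 + t)*(7 + t*(-4 + t))))
((-24 + 81)*(a(-9) - 55))**2 = ((-24 + 81)*(1/((-9)*(-4 - 9)*(7 - 9*(-4 - 9))) - 55))**2 = (57*(-1/9/(-13*(7 - 9*(-13))) - 55))**2 = (57*(-1/9*(-1/13)/(7 + 117) - 55))**2 = (57*(-1/9*(-1/13)/124 - 55))**2 = (57*(-1/9*(-1/13)*1/124 - 55))**2 = (57*(1/14508 - 55))**2 = (57*(-797939/14508))**2 = (-15160841/4836)**2 = 229851099827281/23386896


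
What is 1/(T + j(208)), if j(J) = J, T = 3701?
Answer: 1/3909 ≈ 0.00025582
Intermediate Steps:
1/(T + j(208)) = 1/(3701 + 208) = 1/3909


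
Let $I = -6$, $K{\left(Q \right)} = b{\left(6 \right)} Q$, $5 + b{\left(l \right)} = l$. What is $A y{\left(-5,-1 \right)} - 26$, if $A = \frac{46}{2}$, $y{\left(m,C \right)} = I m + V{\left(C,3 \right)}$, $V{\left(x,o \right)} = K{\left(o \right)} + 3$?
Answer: $802$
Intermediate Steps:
$b{\left(l \right)} = -5 + l$
$K{\left(Q \right)} = Q$ ($K{\left(Q \right)} = \left(-5 + 6\right) Q = 1 Q = Q$)
$V{\left(x,o \right)} = 3 + o$ ($V{\left(x,o \right)} = o + 3 = 3 + o$)
$y{\left(m,C \right)} = 6 - 6 m$ ($y{\left(m,C \right)} = - 6 m + \left(3 + 3\right) = - 6 m + 6 = 6 - 6 m$)
$A = 23$ ($A = 46 \cdot \frac{1}{2} = 23$)
$A y{\left(-5,-1 \right)} - 26 = 23 \left(6 - -30\right) - 26 = 23 \left(6 + 30\right) - 26 = 23 \cdot 36 - 26 = 828 - 26 = 802$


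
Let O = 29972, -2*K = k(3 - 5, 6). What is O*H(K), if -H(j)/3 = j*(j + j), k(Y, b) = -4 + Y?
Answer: -1618488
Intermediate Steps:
K = 3 (K = -(-4 + (3 - 5))/2 = -(-4 - 2)/2 = -1/2*(-6) = 3)
H(j) = -6*j**2 (H(j) = -3*j*(j + j) = -3*j*2*j = -6*j**2)
O*H(K) = 29972*(-6*3**2) = 29972*(-6*9) = 29972*(-54) = -1618488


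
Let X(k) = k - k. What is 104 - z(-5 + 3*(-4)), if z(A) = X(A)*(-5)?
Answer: 104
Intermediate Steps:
X(k) = 0
z(A) = 0 (z(A) = 0*(-5) = 0)
104 - z(-5 + 3*(-4)) = 104 - 1*0 = 104 + 0 = 104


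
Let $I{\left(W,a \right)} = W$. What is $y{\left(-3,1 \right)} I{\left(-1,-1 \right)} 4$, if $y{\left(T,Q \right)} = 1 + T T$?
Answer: $-40$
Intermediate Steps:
$y{\left(T,Q \right)} = 1 + T^{2}$
$y{\left(-3,1 \right)} I{\left(-1,-1 \right)} 4 = \left(1 + \left(-3\right)^{2}\right) \left(-1\right) 4 = \left(1 + 9\right) \left(-1\right) 4 = 10 \left(-1\right) 4 = \left(-10\right) 4 = -40$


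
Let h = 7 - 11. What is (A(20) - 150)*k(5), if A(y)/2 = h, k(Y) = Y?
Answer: -790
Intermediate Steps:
h = -4
A(y) = -8 (A(y) = 2*(-4) = -8)
(A(20) - 150)*k(5) = (-8 - 150)*5 = -158*5 = -790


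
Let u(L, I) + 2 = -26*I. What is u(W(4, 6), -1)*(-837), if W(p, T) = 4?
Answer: -20088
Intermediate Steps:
u(L, I) = -2 - 26*I
u(W(4, 6), -1)*(-837) = (-2 - 26*(-1))*(-837) = (-2 + 26)*(-837) = 24*(-837) = -20088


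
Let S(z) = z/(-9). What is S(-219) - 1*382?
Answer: -1073/3 ≈ -357.67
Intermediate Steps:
S(z) = -z/9 (S(z) = z*(-⅑) = -z/9)
S(-219) - 1*382 = -⅑*(-219) - 1*382 = 73/3 - 382 = -1073/3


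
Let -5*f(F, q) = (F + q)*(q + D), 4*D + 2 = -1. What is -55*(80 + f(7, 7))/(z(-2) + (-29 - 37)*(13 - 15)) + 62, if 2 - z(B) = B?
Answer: 9989/272 ≈ 36.724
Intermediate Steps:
D = -¾ (D = -½ + (¼)*(-1) = -½ - ¼ = -¾ ≈ -0.75000)
f(F, q) = -(-¾ + q)*(F + q)/5 (f(F, q) = -(F + q)*(q - ¾)/5 = -(F + q)*(-¾ + q)/5 = -(-¾ + q)*(F + q)/5)
z(B) = 2 - B
-55*(80 + f(7, 7))/(z(-2) + (-29 - 37)*(13 - 15)) + 62 = -55*(80 + (-⅕*7² + (3/20)*7 + (3/20)*7 - ⅕*7*7))/((2 - 1*(-2)) + (-29 - 37)*(13 - 15)) + 62 = -55*(80 + (-⅕*49 + 21/20 + 21/20 - 49/5))/((2 + 2) - 66*(-2)) + 62 = -55*(80 + (-49/5 + 21/20 + 21/20 - 49/5))/(4 + 132) + 62 = -55*(80 - 35/2)/136 + 62 = -6875/(2*136) + 62 = -55*125/272 + 62 = -6875/272 + 62 = 9989/272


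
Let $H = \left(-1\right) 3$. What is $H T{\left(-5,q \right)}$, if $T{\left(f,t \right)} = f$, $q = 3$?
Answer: $15$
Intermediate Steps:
$H = -3$
$H T{\left(-5,q \right)} = \left(-3\right) \left(-5\right) = 15$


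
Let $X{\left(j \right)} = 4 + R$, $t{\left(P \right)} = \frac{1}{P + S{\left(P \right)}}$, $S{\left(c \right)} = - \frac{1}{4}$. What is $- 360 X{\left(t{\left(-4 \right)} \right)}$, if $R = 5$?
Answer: $-3240$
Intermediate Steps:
$S{\left(c \right)} = - \frac{1}{4}$ ($S{\left(c \right)} = \left(-1\right) \frac{1}{4} = - \frac{1}{4}$)
$t{\left(P \right)} = \frac{1}{- \frac{1}{4} + P}$ ($t{\left(P \right)} = \frac{1}{P - \frac{1}{4}} = \frac{1}{- \frac{1}{4} + P}$)
$X{\left(j \right)} = 9$ ($X{\left(j \right)} = 4 + 5 = 9$)
$- 360 X{\left(t{\left(-4 \right)} \right)} = \left(-360\right) 9 = -3240$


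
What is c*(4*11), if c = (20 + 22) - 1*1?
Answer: 1804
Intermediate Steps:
c = 41 (c = 42 - 1 = 41)
c*(4*11) = 41*(4*11) = 41*44 = 1804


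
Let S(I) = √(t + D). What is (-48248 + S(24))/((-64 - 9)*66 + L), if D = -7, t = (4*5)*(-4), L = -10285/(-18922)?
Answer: 912948656/91155911 - 18922*I*√87/91155911 ≈ 10.015 - 0.0019362*I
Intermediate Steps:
L = 10285/18922 (L = -10285*(-1/18922) = 10285/18922 ≈ 0.54355)
t = -80 (t = 20*(-4) = -80)
S(I) = I*√87 (S(I) = √(-80 - 7) = √(-87) = I*√87)
(-48248 + S(24))/((-64 - 9)*66 + L) = (-48248 + I*√87)/((-64 - 9)*66 + 10285/18922) = (-48248 + I*√87)/(-73*66 + 10285/18922) = (-48248 + I*√87)/(-4818 + 10285/18922) = (-48248 + I*√87)/(-91155911/18922) = (-48248 + I*√87)*(-18922/91155911) = 912948656/91155911 - 18922*I*√87/91155911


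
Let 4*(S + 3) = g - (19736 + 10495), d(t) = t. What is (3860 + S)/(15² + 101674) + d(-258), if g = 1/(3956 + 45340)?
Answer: -5184685652015/20092852416 ≈ -258.04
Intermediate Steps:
g = 1/49296 ≈ 2.0286e-5
S = -1490858927/197184 (S = -3 + (1/49296 - (19736 + 10495))/4 = -3 + (1/49296 - 1*30231)/4 = -3 + (1/49296 - 30231)/4 = -3 + (¼)*(-1490267375/49296) = -3 - 1490267375/197184 = -1490858927/197184 ≈ -7560.8)
(3860 + S)/(15² + 101674) + d(-258) = (3860 - 1490858927/197184)/(15² + 101674) - 258 = -729728687/(197184*(225 + 101674)) - 258 = -729728687/197184/101899 - 258 = -729728687/197184*1/101899 - 258 = -729728687/20092852416 - 258 = -5184685652015/20092852416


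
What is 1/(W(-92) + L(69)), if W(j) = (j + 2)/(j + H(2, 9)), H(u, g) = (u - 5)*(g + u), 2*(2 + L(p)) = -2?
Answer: -25/57 ≈ -0.43860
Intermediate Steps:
L(p) = -3 (L(p) = -2 + (1/2)*(-2) = -2 - 1 = -3)
H(u, g) = (-5 + u)*(g + u)
W(j) = (2 + j)/(-33 + j) (W(j) = (j + 2)/(j + (2**2 - 5*9 - 5*2 + 9*2)) = (2 + j)/(j + (4 - 45 - 10 + 18)) = (2 + j)/(j - 33) = (2 + j)/(-33 + j))
1/(W(-92) + L(69)) = 1/((2 - 92)/(-33 - 92) - 3) = 1/(-90/(-125) - 3) = 1/(-1/125*(-90) - 3) = 1/(18/25 - 3) = 1/(-57/25) = -25/57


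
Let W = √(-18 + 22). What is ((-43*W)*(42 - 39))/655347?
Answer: -86/218449 ≈ -0.00039368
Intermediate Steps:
W = 2 (W = √4 = 2)
((-43*W)*(42 - 39))/655347 = ((-43*2)*(42 - 39))/655347 = -86*3*(1/655347) = -258*1/655347 = -86/218449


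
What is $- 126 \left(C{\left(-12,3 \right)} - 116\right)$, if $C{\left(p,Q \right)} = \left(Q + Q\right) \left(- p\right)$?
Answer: $5544$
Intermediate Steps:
$C{\left(p,Q \right)} = - 2 Q p$ ($C{\left(p,Q \right)} = 2 Q \left(- p\right) = - 2 Q p$)
$- 126 \left(C{\left(-12,3 \right)} - 116\right) = - 126 \left(\left(-2\right) 3 \left(-12\right) - 116\right) = - 126 \left(72 - 116\right) = \left(-126\right) \left(-44\right) = 5544$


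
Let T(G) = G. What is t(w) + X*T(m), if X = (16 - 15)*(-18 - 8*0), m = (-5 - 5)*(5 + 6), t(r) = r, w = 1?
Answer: 1981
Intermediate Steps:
m = -110 (m = -10*11 = -110)
X = -18 (X = 1*(-18 + 0) = 1*(-18) = -18)
t(w) + X*T(m) = 1 - 18*(-110) = 1 + 1980 = 1981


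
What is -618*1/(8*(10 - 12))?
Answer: 309/8 ≈ 38.625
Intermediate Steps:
-618*1/(8*(10 - 12)) = -618/(8*(-2)) = -618/(-16) = -618*(-1/16) = 309/8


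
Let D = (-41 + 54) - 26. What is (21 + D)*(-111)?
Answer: -888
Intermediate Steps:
D = -13 (D = 13 - 26 = -13)
(21 + D)*(-111) = (21 - 13)*(-111) = 8*(-111) = -888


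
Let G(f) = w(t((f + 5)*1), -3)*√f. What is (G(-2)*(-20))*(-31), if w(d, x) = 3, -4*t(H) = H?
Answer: 1860*I*√2 ≈ 2630.4*I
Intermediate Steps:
t(H) = -H/4
G(f) = 3*√f
(G(-2)*(-20))*(-31) = ((3*√(-2))*(-20))*(-31) = ((3*(I*√2))*(-20))*(-31) = ((3*I*√2)*(-20))*(-31) = -60*I*√2*(-31) = 1860*I*√2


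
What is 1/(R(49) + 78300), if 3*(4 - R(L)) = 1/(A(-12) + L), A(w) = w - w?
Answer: 147/11510687 ≈ 1.2771e-5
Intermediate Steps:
A(w) = 0
R(L) = 4 - 1/(3*L) (R(L) = 4 - 1/(3*(0 + L)) = 4 - 1/(3*L))
1/(R(49) + 78300) = 1/((4 - ⅓/49) + 78300) = 1/((4 - ⅓*1/49) + 78300) = 1/((4 - 1/147) + 78300) = 1/(587/147 + 78300) = 1/(11510687/147) = 147/11510687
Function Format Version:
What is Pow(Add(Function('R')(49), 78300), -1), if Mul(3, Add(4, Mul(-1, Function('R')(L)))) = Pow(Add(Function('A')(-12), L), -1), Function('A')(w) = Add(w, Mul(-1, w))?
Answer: Rational(147, 11510687) ≈ 1.2771e-5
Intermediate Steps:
Function('A')(w) = 0
Function('R')(L) = Add(4, Mul(Rational(-1, 3), Pow(L, -1))) (Function('R')(L) = Add(4, Mul(Rational(-1, 3), Pow(Add(0, L), -1))) = Add(4, Mul(Rational(-1, 3), Pow(L, -1))))
Pow(Add(Function('R')(49), 78300), -1) = Pow(Add(Add(4, Mul(Rational(-1, 3), Pow(49, -1))), 78300), -1) = Pow(Add(Add(4, Mul(Rational(-1, 3), Rational(1, 49))), 78300), -1) = Pow(Add(Add(4, Rational(-1, 147)), 78300), -1) = Pow(Add(Rational(587, 147), 78300), -1) = Pow(Rational(11510687, 147), -1) = Rational(147, 11510687)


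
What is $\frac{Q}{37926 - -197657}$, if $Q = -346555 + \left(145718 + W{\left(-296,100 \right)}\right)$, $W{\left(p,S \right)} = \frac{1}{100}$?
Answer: $- \frac{20083699}{23558300} \approx -0.85251$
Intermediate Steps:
$W{\left(p,S \right)} = \frac{1}{100}$
$Q = - \frac{20083699}{100}$ ($Q = -346555 + \left(145718 + \frac{1}{100}\right) = -346555 + \frac{14571801}{100} = - \frac{20083699}{100} \approx -2.0084 \cdot 10^{5}$)
$\frac{Q}{37926 - -197657} = - \frac{20083699}{100 \left(37926 - -197657\right)} = - \frac{20083699}{100 \left(37926 + 197657\right)} = - \frac{20083699}{100 \cdot 235583} = \left(- \frac{20083699}{100}\right) \frac{1}{235583} = - \frac{20083699}{23558300}$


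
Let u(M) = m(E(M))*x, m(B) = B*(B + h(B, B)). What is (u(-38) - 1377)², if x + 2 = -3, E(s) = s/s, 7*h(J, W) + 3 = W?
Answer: 93392896/49 ≈ 1.9060e+6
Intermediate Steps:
h(J, W) = -3/7 + W/7
E(s) = 1
x = -5 (x = -2 - 3 = -5)
m(B) = B*(-3/7 + 8*B/7) (m(B) = B*(B + (-3/7 + B/7)) = B*(-3/7 + 8*B/7))
u(M) = -25/7 (u(M) = ((⅐)*1*(-3 + 8*1))*(-5) = ((⅐)*1*(-3 + 8))*(-5) = ((⅐)*1*5)*(-5) = (5/7)*(-5) = -25/7)
(u(-38) - 1377)² = (-25/7 - 1377)² = (-9664/7)² = 93392896/49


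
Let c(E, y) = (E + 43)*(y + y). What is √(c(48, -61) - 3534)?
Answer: 2*I*√3659 ≈ 120.98*I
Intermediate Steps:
c(E, y) = 2*y*(43 + E) (c(E, y) = (43 + E)*(2*y) = 2*y*(43 + E))
√(c(48, -61) - 3534) = √(2*(-61)*(43 + 48) - 3534) = √(2*(-61)*91 - 3534) = √(-11102 - 3534) = √(-14636) = 2*I*√3659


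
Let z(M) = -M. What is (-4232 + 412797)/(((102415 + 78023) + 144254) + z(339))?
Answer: 408565/324353 ≈ 1.2596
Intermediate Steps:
(-4232 + 412797)/(((102415 + 78023) + 144254) + z(339)) = (-4232 + 412797)/(((102415 + 78023) + 144254) - 1*339) = 408565/((180438 + 144254) - 339) = 408565/(324692 - 339) = 408565/324353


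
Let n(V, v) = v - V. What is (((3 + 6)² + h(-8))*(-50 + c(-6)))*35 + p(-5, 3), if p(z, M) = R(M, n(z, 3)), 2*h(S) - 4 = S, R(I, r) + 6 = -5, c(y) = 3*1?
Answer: -129966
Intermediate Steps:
c(y) = 3
R(I, r) = -11 (R(I, r) = -6 - 5 = -11)
h(S) = 2 + S/2
p(z, M) = -11
(((3 + 6)² + h(-8))*(-50 + c(-6)))*35 + p(-5, 3) = (((3 + 6)² + (2 + (½)*(-8)))*(-50 + 3))*35 - 11 = ((9² + (2 - 4))*(-47))*35 - 11 = ((81 - 2)*(-47))*35 - 11 = (79*(-47))*35 - 11 = -3713*35 - 11 = -129955 - 11 = -129966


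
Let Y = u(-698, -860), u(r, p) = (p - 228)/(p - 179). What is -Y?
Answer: -1088/1039 ≈ -1.0472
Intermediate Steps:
u(r, p) = (-228 + p)/(-179 + p)
Y = 1088/1039 (Y = (-228 - 860)/(-179 - 860) = -1088/(-1039) = -1/1039*(-1088) = 1088/1039 ≈ 1.0472)
-Y = -1*1088/1039 = -1088/1039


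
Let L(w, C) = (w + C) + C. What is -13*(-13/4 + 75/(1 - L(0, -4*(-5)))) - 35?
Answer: 129/4 ≈ 32.250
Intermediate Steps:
L(w, C) = w + 2*C (L(w, C) = (C + w) + C = w + 2*C)
-13*(-13/4 + 75/(1 - L(0, -4*(-5)))) - 35 = -13*(-13/4 + 75/(1 - (0 + 2*(-4*(-5))))) - 35 = -13*(-13*¼ + 75/(1 - (0 + 2*20))) - 35 = -13*(-13/4 + 75/(1 - (0 + 40))) - 35 = -13*(-13/4 + 75/(1 - 1*40)) - 35 = -13*(-13/4 + 75/(1 - 40)) - 35 = -13*(-13/4 + 75/(-39)) - 35 = -13*(-13/4 + 75*(-1/39)) - 35 = -13*(-13/4 - 25/13) - 35 = -13*(-269/52) - 35 = 269/4 - 35 = 129/4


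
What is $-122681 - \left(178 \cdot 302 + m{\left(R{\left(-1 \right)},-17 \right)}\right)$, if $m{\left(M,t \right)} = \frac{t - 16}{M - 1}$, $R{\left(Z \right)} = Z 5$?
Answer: $- \frac{352885}{2} \approx -1.7644 \cdot 10^{5}$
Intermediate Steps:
$R{\left(Z \right)} = 5 Z$
$m{\left(M,t \right)} = \frac{-16 + t}{-1 + M}$
$-122681 - \left(178 \cdot 302 + m{\left(R{\left(-1 \right)},-17 \right)}\right) = -122681 - \left(178 \cdot 302 + \frac{-16 - 17}{-1 + 5 \left(-1\right)}\right) = -122681 - \left(53756 + \frac{1}{-1 - 5} \left(-33\right)\right) = -122681 - \left(53756 + \frac{1}{-6} \left(-33\right)\right) = -122681 - \left(53756 - - \frac{11}{2}\right) = -122681 - \left(53756 + \frac{11}{2}\right) = -122681 - \frac{107523}{2} = - \frac{352885}{2}$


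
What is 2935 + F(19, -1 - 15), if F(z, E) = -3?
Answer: 2932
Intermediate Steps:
2935 + F(19, -1 - 15) = 2935 - 3 = 2932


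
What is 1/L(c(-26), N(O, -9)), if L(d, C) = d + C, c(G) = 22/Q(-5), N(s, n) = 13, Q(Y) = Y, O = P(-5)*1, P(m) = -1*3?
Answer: 5/43 ≈ 0.11628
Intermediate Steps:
P(m) = -3
O = -3 (O = -3*1 = -3)
c(G) = -22/5 (c(G) = 22/(-5) = 22*(-1/5) = -22/5)
L(d, C) = C + d
1/L(c(-26), N(O, -9)) = 1/(13 - 22/5) = 1/(43/5) = 5/43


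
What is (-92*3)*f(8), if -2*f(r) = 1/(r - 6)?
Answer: 69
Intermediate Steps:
f(r) = -1/(2*(-6 + r)) (f(r) = -1/(2*(r - 6)) = -1/(2*(-6 + r)))
(-92*3)*f(8) = (-92*3)*(-1/(-12 + 2*8)) = -(-276)/(-12 + 16) = -(-276)/4 = -276*(-1/4) = 69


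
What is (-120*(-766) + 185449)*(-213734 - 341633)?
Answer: -154041589423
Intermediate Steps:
(-120*(-766) + 185449)*(-213734 - 341633) = (91920 + 185449)*(-555367) = 277369*(-555367) = -154041589423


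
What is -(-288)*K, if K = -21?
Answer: -6048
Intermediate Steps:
-(-288)*K = -(-288)*(-21) = -1*6048 = -6048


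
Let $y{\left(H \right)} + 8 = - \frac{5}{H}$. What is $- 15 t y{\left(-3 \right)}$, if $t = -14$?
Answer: $-1330$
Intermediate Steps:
$y{\left(H \right)} = -8 - \frac{5}{H}$
$- 15 t y{\left(-3 \right)} = \left(-15\right) \left(-14\right) \left(-8 - \frac{5}{-3}\right) = 210 \left(-8 - - \frac{5}{3}\right) = 210 \left(-8 + \frac{5}{3}\right) = 210 \left(- \frac{19}{3}\right) = -1330$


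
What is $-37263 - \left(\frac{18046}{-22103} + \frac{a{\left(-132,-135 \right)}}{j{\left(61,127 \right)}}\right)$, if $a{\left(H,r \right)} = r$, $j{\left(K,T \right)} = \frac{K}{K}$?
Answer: $- \frac{820622138}{22103} \approx -37127.0$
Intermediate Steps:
$j{\left(K,T \right)} = 1$
$-37263 - \left(\frac{18046}{-22103} + \frac{a{\left(-132,-135 \right)}}{j{\left(61,127 \right)}}\right) = -37263 - \left(\frac{18046}{-22103} - \frac{135}{1}\right) = -37263 - \left(18046 \left(- \frac{1}{22103}\right) - 135\right) = -37263 - \left(- \frac{18046}{22103} - 135\right) = -37263 - - \frac{3001951}{22103} = -37263 + \frac{3001951}{22103} = - \frac{820622138}{22103}$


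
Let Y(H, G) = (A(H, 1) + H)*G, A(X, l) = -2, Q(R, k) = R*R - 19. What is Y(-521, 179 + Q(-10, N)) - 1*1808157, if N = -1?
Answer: -1944137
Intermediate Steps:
Q(R, k) = -19 + R**2 (Q(R, k) = R**2 - 19 = -19 + R**2)
Y(H, G) = G*(-2 + H) (Y(H, G) = (-2 + H)*G = G*(-2 + H))
Y(-521, 179 + Q(-10, N)) - 1*1808157 = (179 + (-19 + (-10)**2))*(-2 - 521) - 1*1808157 = (179 + (-19 + 100))*(-523) - 1808157 = (179 + 81)*(-523) - 1808157 = 260*(-523) - 1808157 = -135980 - 1808157 = -1944137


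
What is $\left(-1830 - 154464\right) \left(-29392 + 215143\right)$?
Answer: $-29031766794$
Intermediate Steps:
$\left(-1830 - 154464\right) \left(-29392 + 215143\right) = \left(-1830 - 154464\right) 185751 = \left(-156294\right) 185751 = -29031766794$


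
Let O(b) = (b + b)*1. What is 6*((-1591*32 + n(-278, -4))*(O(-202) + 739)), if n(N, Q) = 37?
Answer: -102258750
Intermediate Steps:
O(b) = 2*b (O(b) = (2*b)*1 = 2*b)
6*((-1591*32 + n(-278, -4))*(O(-202) + 739)) = 6*((-1591*32 + 37)*(2*(-202) + 739)) = 6*((-50912 + 37)*(-404 + 739)) = 6*(-50875*335) = 6*(-17043125) = -102258750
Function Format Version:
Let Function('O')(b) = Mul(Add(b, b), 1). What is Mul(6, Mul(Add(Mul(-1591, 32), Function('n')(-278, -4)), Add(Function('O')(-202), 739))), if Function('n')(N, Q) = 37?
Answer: -102258750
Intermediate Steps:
Function('O')(b) = Mul(2, b) (Function('O')(b) = Mul(Mul(2, b), 1) = Mul(2, b))
Mul(6, Mul(Add(Mul(-1591, 32), Function('n')(-278, -4)), Add(Function('O')(-202), 739))) = Mul(6, Mul(Add(Mul(-1591, 32), 37), Add(Mul(2, -202), 739))) = Mul(6, Mul(Add(-50912, 37), Add(-404, 739))) = Mul(6, Mul(-50875, 335)) = Mul(6, -17043125) = -102258750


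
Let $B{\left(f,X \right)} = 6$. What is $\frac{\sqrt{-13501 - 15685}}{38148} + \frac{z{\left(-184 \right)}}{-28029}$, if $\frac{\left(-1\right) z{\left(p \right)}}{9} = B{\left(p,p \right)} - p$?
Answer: $\frac{570}{9343} + \frac{i \sqrt{29186}}{38148} \approx 0.061008 + 0.0044783 i$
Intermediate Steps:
$z{\left(p \right)} = -54 + 9 p$ ($z{\left(p \right)} = - 9 \left(6 - p\right) = -54 + 9 p$)
$\frac{\sqrt{-13501 - 15685}}{38148} + \frac{z{\left(-184 \right)}}{-28029} = \frac{\sqrt{-13501 - 15685}}{38148} + \frac{-54 + 9 \left(-184\right)}{-28029} = \sqrt{-29186} \cdot \frac{1}{38148} + \left(-54 - 1656\right) \left(- \frac{1}{28029}\right) = i \sqrt{29186} \cdot \frac{1}{38148} - - \frac{570}{9343} = \frac{i \sqrt{29186}}{38148} + \frac{570}{9343} = \frac{570}{9343} + \frac{i \sqrt{29186}}{38148}$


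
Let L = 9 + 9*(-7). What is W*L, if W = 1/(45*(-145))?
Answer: 6/725 ≈ 0.0082759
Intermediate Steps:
W = -1/6525 (W = 1/(-6525) = -1/6525 ≈ -0.00015326)
L = -54 (L = 9 - 63 = -54)
W*L = -1/6525*(-54) = 6/725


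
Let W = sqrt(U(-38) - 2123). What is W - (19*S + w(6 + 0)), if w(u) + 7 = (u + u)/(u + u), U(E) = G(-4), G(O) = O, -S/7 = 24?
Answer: 3198 + I*sqrt(2127) ≈ 3198.0 + 46.119*I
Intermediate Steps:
S = -168 (S = -7*24 = -168)
U(E) = -4
w(u) = -6 (w(u) = -7 + (u + u)/(u + u) = -7 + (2*u)/((2*u)) = -7 + (2*u)*(1/(2*u)) = -7 + 1 = -6)
W = I*sqrt(2127) (W = sqrt(-4 - 2123) = sqrt(-2127) = I*sqrt(2127) ≈ 46.119*I)
W - (19*S + w(6 + 0)) = I*sqrt(2127) - (19*(-168) - 6) = I*sqrt(2127) - (-3192 - 6) = I*sqrt(2127) - 1*(-3198) = I*sqrt(2127) + 3198 = 3198 + I*sqrt(2127)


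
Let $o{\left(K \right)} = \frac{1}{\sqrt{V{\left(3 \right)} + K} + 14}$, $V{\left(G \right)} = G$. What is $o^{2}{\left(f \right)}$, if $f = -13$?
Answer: $\frac{1}{\left(14 + i \sqrt{10}\right)^{2}} \approx 0.0043831 - 0.0020865 i$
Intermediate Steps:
$o{\left(K \right)} = \frac{1}{14 + \sqrt{3 + K}}$ ($o{\left(K \right)} = \frac{1}{\sqrt{3 + K} + 14} = \frac{1}{14 + \sqrt{3 + K}}$)
$o^{2}{\left(f \right)} = \left(\frac{1}{14 + \sqrt{3 - 13}}\right)^{2} = \left(\frac{1}{14 + \sqrt{-10}}\right)^{2} = \left(\frac{1}{14 + i \sqrt{10}}\right)^{2} = \frac{1}{\left(14 + i \sqrt{10}\right)^{2}}$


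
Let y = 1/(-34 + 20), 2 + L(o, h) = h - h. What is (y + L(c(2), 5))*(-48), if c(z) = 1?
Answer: 696/7 ≈ 99.429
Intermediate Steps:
L(o, h) = -2 (L(o, h) = -2 + (h - h) = -2 + 0 = -2)
y = -1/14 (y = 1/(-14) = -1/14 ≈ -0.071429)
(y + L(c(2), 5))*(-48) = (-1/14 - 2)*(-48) = -29/14*(-48) = 696/7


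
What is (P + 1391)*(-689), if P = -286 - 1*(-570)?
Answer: -1154075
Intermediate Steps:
P = 284 (P = -286 + 570 = 284)
(P + 1391)*(-689) = (284 + 1391)*(-689) = 1675*(-689) = -1154075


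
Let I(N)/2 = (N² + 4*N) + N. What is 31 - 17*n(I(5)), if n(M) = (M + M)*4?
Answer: -13569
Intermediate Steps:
I(N) = 2*N² + 10*N (I(N) = 2*((N² + 4*N) + N) = 2*(N² + 5*N) = 2*N² + 10*N)
n(M) = 8*M (n(M) = (2*M)*4 = 8*M)
31 - 17*n(I(5)) = 31 - 136*2*5*(5 + 5) = 31 - 136*2*5*10 = 31 - 136*100 = 31 - 17*800 = 31 - 13600 = -13569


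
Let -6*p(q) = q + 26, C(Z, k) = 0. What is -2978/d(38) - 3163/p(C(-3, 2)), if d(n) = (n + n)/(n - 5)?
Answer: -278199/494 ≈ -563.16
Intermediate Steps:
p(q) = -13/3 - q/6 (p(q) = -(q + 26)/6 = -(26 + q)/6 = -13/3 - q/6)
d(n) = 2*n/(-5 + n) (d(n) = (2*n)/(-5 + n) = 2*n/(-5 + n))
-2978/d(38) - 3163/p(C(-3, 2)) = -2978/(2*38/(-5 + 38)) - 3163/(-13/3 - 1/6*0) = -2978/(2*38/33) - 3163/(-13/3 + 0) = -2978/(2*38*(1/33)) - 3163/(-13/3) = -2978/76/33 - 3163*(-3/13) = -2978*33/76 + 9489/13 = -49137/38 + 9489/13 = -278199/494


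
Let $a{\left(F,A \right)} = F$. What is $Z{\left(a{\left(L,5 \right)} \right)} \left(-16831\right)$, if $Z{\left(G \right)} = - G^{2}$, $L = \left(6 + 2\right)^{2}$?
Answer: $68939776$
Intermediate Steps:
$L = 64$ ($L = 8^{2} = 64$)
$Z{\left(a{\left(L,5 \right)} \right)} \left(-16831\right) = - 64^{2} \left(-16831\right) = \left(-1\right) 4096 \left(-16831\right) = \left(-4096\right) \left(-16831\right) = 68939776$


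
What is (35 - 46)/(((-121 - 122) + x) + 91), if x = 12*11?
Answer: 11/20 ≈ 0.55000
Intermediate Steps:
x = 132
(35 - 46)/(((-121 - 122) + x) + 91) = (35 - 46)/(((-121 - 122) + 132) + 91) = -11/((-243 + 132) + 91) = -11/(-111 + 91) = -11/(-20) = -11*(-1/20) = 11/20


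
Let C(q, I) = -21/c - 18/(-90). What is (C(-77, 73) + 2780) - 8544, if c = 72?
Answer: -691691/120 ≈ -5764.1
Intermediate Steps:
C(q, I) = -11/120 (C(q, I) = -21/72 - 18/(-90) = -21*1/72 - 18*(-1/90) = -7/24 + ⅕ = -11/120)
(C(-77, 73) + 2780) - 8544 = (-11/120 + 2780) - 8544 = 333589/120 - 8544 = -691691/120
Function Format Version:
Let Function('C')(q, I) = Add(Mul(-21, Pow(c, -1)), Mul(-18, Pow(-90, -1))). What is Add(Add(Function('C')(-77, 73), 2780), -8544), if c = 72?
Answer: Rational(-691691, 120) ≈ -5764.1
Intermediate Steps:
Function('C')(q, I) = Rational(-11, 120) (Function('C')(q, I) = Add(Mul(-21, Pow(72, -1)), Mul(-18, Pow(-90, -1))) = Add(Mul(-21, Rational(1, 72)), Mul(-18, Rational(-1, 90))) = Add(Rational(-7, 24), Rational(1, 5)) = Rational(-11, 120))
Add(Add(Function('C')(-77, 73), 2780), -8544) = Add(Add(Rational(-11, 120), 2780), -8544) = Add(Rational(333589, 120), -8544) = Rational(-691691, 120)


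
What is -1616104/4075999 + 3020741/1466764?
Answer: 9942094127803/5978528597236 ≈ 1.6630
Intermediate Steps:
-1616104/4075999 + 3020741/1466764 = 9942094127803/5978528597236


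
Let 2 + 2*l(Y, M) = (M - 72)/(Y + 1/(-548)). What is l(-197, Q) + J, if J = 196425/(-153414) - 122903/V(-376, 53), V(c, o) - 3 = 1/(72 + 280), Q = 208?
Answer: -8846343280859691/216125379806 ≈ -40932.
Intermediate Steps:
l(Y, M) = -1 + (-72 + M)/(2*(-1/548 + Y)) (l(Y, M) = -1 + ((M - 72)/(Y + 1/(-548)))/2 = -1 + ((-72 + M)/(Y - 1/548))/2 = -1 + ((-72 + M)/(-1/548 + Y))/2 = -1 + (-72 + M)/(2*(-1/548 + Y)))
V(c, o) = 1057/352 (V(c, o) = 3 + 1/(72 + 280) = 3 + 1/352 = 1057/352)
J = -81940518489/2001958 (J = 196425/(-153414) - 122903/1057/352 = 196425*(-1/153414) - 122903*352/1057 = -2425/1894 - 43261856/1057 = -81940518489/2001958 ≈ -40930.)
l(-197, Q) + J = (-19727 - 548*(-197) + 274*208)/(-1 + 548*(-197)) - 81940518489/2001958 = (-19727 + 107956 + 56992)/(-1 - 107956) - 81940518489/2001958 = 145221/(-107957) - 81940518489/2001958 = -1/107957*145221 - 81940518489/2001958 = -145221/107957 - 81940518489/2001958 = -8846343280859691/216125379806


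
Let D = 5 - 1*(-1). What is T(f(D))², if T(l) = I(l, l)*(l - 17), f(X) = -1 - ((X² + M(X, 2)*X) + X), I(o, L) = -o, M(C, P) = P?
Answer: 15681600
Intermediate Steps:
D = 6 (D = 5 + 1 = 6)
f(X) = -1 - X² - 3*X (f(X) = -1 - ((X² + 2*X) + X) = -1 - (X² + 3*X) = -1 + (-X² - 3*X) = -1 - X² - 3*X)
T(l) = -l*(-17 + l) (T(l) = (-l)*(l - 17) = (-l)*(-17 + l) = -l*(-17 + l))
T(f(D))² = ((-1 - 1*6² - 3*6)*(17 - (-1 - 1*6² - 3*6)))² = ((-1 - 1*36 - 18)*(17 - (-1 - 1*36 - 18)))² = ((-1 - 36 - 18)*(17 - (-1 - 36 - 18)))² = (-55*(17 - 1*(-55)))² = (-55*(17 + 55))² = (-55*72)² = (-3960)² = 15681600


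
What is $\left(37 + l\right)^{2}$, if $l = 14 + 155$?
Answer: $42436$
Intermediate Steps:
$l = 169$
$\left(37 + l\right)^{2} = \left(37 + 169\right)^{2} = 206^{2} = 42436$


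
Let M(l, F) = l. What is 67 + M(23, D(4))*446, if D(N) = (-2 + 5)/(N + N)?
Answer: 10325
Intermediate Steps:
D(N) = 3/(2*N) (D(N) = 3/((2*N)) = 3*(1/(2*N)) = 3/(2*N))
67 + M(23, D(4))*446 = 67 + 23*446 = 67 + 10258 = 10325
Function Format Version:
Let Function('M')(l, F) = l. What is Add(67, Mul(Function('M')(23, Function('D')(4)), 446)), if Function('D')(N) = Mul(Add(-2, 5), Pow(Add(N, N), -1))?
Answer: 10325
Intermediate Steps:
Function('D')(N) = Mul(Rational(3, 2), Pow(N, -1)) (Function('D')(N) = Mul(3, Pow(Mul(2, N), -1)) = Mul(3, Mul(Rational(1, 2), Pow(N, -1))) = Mul(Rational(3, 2), Pow(N, -1)))
Add(67, Mul(Function('M')(23, Function('D')(4)), 446)) = Add(67, Mul(23, 446)) = Add(67, 10258) = 10325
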